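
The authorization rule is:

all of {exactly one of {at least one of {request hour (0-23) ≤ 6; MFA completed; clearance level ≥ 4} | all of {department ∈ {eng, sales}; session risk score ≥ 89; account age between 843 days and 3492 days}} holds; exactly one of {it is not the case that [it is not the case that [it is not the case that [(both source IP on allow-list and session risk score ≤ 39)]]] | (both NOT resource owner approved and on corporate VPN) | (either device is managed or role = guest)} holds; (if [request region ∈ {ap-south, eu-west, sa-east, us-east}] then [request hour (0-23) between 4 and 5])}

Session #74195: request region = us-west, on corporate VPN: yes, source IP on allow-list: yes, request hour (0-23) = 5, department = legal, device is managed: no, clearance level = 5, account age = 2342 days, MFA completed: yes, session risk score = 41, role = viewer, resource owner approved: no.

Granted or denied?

Atomic conditions:
  request hour (0-23) ≤ 6: 5 ≤ 6 is true
  MFA completed: yes → true
  clearance level ≥ 4: 5 ≥ 4 is true
  department ∈ {eng, sales}: legal is not in the set → false
  session risk score ≥ 89: 41 ≥ 89 is false
  account age between 843 days and 3492 days: 2342 in [843, 3492] is true
  source IP on allow-list: yes → true
  session risk score ≤ 39: 41 ≤ 39 is false
  NOT resource owner approved: no → true
  on corporate VPN: yes → true
  device is managed: no → false
  role = guest: viewer == guest is false
  request region ∈ {ap-south, eu-west, sa-east, us-east}: us-west is not in the set → false
  request hour (0-23) between 4 and 5: 5 in [4, 5] is true
Combine:
[1.1] true OR true OR true = true
[1.2] false AND false AND true = false
[1] exactly-one(true, false) = true
[2.1.1.1.1] true AND false = false
[2.1.1.1] NOT false = true
[2.1.1] NOT true = false
[2.1] NOT false = true
[2.2] true AND true = true
[2.3] false OR false = false
[2] exactly-one(true, true, false) = false
[3] false → true (antecedent false ⇒ implication holds) = true
[root] true AND false AND true = false
Overall: false → denied

Denied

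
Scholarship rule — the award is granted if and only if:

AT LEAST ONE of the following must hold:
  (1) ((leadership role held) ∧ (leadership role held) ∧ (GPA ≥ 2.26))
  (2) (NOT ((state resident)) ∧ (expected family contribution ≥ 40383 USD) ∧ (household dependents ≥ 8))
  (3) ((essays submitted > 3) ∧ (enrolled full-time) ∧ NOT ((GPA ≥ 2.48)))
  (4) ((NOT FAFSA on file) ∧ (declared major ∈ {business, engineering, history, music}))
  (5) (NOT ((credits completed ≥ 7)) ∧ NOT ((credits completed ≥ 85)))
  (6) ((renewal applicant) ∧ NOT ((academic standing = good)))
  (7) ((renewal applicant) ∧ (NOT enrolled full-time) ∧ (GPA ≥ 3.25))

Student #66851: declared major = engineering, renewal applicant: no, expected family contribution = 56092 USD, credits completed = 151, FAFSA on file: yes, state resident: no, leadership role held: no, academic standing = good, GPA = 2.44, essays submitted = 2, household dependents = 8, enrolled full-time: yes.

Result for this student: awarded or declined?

Awarded

Atomic conditions:
  leadership role held: no → false
  GPA ≥ 2.26: 2.44 ≥ 2.26 is true
  state resident: no → false
  expected family contribution ≥ 40383 USD: 56092 ≥ 40383 is true
  household dependents ≥ 8: 8 ≥ 8 is true
  essays submitted > 3: 2 > 3 is false
  enrolled full-time: yes → true
  GPA ≥ 2.48: 2.44 ≥ 2.48 is false
  NOT FAFSA on file: yes → false
  declared major ∈ {business, engineering, history, music}: engineering is in the set → true
  credits completed ≥ 7: 151 ≥ 7 is true
  credits completed ≥ 85: 151 ≥ 85 is true
  renewal applicant: no → false
  academic standing = good: good == good is true
  NOT enrolled full-time: yes → false
  GPA ≥ 3.25: 2.44 ≥ 3.25 is false
Combine:
[1] false AND false AND true = false
[2.1] NOT false = true
[2] true AND true AND true = true
[3.3] NOT false = true
[3] false AND true AND true = false
[4] false AND true = false
[5.1] NOT true = false
[5.2] NOT true = false
[5] false AND false = false
[6.2] NOT true = false
[6] false AND false = false
[7] false AND false AND false = false
[root] false OR true OR false OR false OR false OR false OR false = true
Overall: true → awarded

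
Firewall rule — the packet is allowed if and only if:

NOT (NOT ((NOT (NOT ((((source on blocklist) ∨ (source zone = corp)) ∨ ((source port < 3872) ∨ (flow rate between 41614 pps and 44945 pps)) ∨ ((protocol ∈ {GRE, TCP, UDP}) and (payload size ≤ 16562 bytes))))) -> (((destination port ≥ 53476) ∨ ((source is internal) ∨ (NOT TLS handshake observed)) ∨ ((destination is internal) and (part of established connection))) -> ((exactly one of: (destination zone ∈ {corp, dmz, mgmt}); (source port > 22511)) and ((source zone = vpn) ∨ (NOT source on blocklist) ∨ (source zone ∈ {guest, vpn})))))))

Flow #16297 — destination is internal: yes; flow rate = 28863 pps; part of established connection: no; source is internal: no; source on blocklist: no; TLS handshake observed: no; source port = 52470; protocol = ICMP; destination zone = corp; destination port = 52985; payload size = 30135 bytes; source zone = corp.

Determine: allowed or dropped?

Dropped

Atomic conditions:
  source on blocklist: no → false
  source zone = corp: corp == corp is true
  source port < 3872: 52470 < 3872 is false
  flow rate between 41614 pps and 44945 pps: 28863 in [41614, 44945] is false
  protocol ∈ {GRE, TCP, UDP}: ICMP is not in the set → false
  payload size ≤ 16562 bytes: 30135 ≤ 16562 is false
  destination port ≥ 53476: 52985 ≥ 53476 is false
  source is internal: no → false
  NOT TLS handshake observed: no → true
  destination is internal: yes → true
  part of established connection: no → false
  destination zone ∈ {corp, dmz, mgmt}: corp is in the set → true
  source port > 22511: 52470 > 22511 is true
  source zone = vpn: corp == vpn is false
  NOT source on blocklist: no → true
  source zone ∈ {guest, vpn}: corp is not in the set → false
Combine:
[1.1.1.1.1.1] false OR true = true
[1.1.1.1.1.2] false OR false = false
[1.1.1.1.1.3] false AND false = false
[1.1.1.1.1] true OR false OR false = true
[1.1.1.1] NOT true = false
[1.1.1] NOT false = true
[1.1.2.1.2] false OR true = true
[1.1.2.1.3] true AND false = false
[1.1.2.1] false OR true OR false = true
[1.1.2.2.1] exactly-one(true, true) = false
[1.1.2.2.2] false OR true OR false = true
[1.1.2.2] false AND true = false
[1.1.2] true → false = false
[1.1] true → false = false
[1] NOT false = true
[root] NOT true = false
Overall: false → dropped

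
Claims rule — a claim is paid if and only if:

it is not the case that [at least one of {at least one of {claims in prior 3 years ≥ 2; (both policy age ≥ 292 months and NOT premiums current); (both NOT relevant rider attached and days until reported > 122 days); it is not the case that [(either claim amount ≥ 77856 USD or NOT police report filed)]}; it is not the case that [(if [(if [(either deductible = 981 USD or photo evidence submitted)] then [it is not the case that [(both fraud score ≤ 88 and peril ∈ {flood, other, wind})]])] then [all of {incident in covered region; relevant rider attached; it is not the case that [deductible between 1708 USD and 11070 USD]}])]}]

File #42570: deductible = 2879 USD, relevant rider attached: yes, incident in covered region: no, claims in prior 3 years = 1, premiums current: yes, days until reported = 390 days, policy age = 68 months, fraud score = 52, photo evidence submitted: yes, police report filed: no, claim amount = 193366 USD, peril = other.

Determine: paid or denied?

Atomic conditions:
  claims in prior 3 years ≥ 2: 1 ≥ 2 is false
  policy age ≥ 292 months: 68 ≥ 292 is false
  NOT premiums current: yes → false
  NOT relevant rider attached: yes → false
  days until reported > 122 days: 390 > 122 is true
  claim amount ≥ 77856 USD: 193366 ≥ 77856 is true
  NOT police report filed: no → true
  deductible = 981 USD: 2879 == 981 is false
  photo evidence submitted: yes → true
  fraud score ≤ 88: 52 ≤ 88 is true
  peril ∈ {flood, other, wind}: other is in the set → true
  incident in covered region: no → false
  relevant rider attached: yes → true
  deductible between 1708 USD and 11070 USD: 2879 in [1708, 11070] is true
Combine:
[1.1.2] false AND false = false
[1.1.3] false AND true = false
[1.1.4.1] true OR true = true
[1.1.4] NOT true = false
[1.1] false OR false OR false OR false = false
[1.2.1.1.1] false OR true = true
[1.2.1.1.2.1] true AND true = true
[1.2.1.1.2] NOT true = false
[1.2.1.1] true → false = false
[1.2.1.2.3] NOT true = false
[1.2.1.2] false AND true AND false = false
[1.2.1] false → false (antecedent false ⇒ implication holds) = true
[1.2] NOT true = false
[1] false OR false = false
[root] NOT false = true
Overall: true → paid

Paid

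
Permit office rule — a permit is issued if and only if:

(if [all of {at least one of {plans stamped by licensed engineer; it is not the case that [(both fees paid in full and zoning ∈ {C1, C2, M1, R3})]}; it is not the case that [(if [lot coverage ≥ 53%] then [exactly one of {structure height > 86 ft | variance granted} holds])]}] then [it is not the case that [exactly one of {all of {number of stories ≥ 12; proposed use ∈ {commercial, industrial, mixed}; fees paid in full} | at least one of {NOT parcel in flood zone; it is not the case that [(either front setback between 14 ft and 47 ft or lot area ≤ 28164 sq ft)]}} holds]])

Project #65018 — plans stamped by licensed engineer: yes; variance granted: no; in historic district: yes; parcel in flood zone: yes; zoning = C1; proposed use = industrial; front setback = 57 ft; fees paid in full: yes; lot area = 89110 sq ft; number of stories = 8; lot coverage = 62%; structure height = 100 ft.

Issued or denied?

Atomic conditions:
  plans stamped by licensed engineer: yes → true
  fees paid in full: yes → true
  zoning ∈ {C1, C2, M1, R3}: C1 is in the set → true
  lot coverage ≥ 53%: 62 ≥ 53 is true
  structure height > 86 ft: 100 > 86 is true
  variance granted: no → false
  number of stories ≥ 12: 8 ≥ 12 is false
  proposed use ∈ {commercial, industrial, mixed}: industrial is in the set → true
  NOT parcel in flood zone: yes → false
  front setback between 14 ft and 47 ft: 57 in [14, 47] is false
  lot area ≤ 28164 sq ft: 89110 ≤ 28164 is false
Combine:
[1.1.2.1] true AND true = true
[1.1.2] NOT true = false
[1.1] true OR false = true
[1.2.1.2] exactly-one(true, false) = true
[1.2.1] true → true = true
[1.2] NOT true = false
[1] true AND false = false
[2.1.1] false AND true AND true = false
[2.1.2.2.1] false OR false = false
[2.1.2.2] NOT false = true
[2.1.2] false OR true = true
[2.1] exactly-one(false, true) = true
[2] NOT true = false
[root] false → false (antecedent false ⇒ implication holds) = true
Overall: true → issued

Issued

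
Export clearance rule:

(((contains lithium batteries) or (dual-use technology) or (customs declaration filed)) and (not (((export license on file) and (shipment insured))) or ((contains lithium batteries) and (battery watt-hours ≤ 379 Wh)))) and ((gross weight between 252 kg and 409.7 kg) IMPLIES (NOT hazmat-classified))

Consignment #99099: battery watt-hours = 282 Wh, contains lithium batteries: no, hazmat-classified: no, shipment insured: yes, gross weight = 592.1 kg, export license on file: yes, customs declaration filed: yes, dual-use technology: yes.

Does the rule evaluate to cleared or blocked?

Atomic conditions:
  contains lithium batteries: no → false
  dual-use technology: yes → true
  customs declaration filed: yes → true
  export license on file: yes → true
  shipment insured: yes → true
  battery watt-hours ≤ 379 Wh: 282 ≤ 379 is true
  gross weight between 252 kg and 409.7 kg: 592.1 in [252, 409.7] is false
  NOT hazmat-classified: no → true
Combine:
[1.1] false OR true OR true = true
[1.2.1.1] true AND true = true
[1.2.1] NOT true = false
[1.2.2] false AND true = false
[1.2] false OR false = false
[1] true AND false = false
[2] false → true (antecedent false ⇒ implication holds) = true
[root] false AND true = false
Overall: false → blocked

Blocked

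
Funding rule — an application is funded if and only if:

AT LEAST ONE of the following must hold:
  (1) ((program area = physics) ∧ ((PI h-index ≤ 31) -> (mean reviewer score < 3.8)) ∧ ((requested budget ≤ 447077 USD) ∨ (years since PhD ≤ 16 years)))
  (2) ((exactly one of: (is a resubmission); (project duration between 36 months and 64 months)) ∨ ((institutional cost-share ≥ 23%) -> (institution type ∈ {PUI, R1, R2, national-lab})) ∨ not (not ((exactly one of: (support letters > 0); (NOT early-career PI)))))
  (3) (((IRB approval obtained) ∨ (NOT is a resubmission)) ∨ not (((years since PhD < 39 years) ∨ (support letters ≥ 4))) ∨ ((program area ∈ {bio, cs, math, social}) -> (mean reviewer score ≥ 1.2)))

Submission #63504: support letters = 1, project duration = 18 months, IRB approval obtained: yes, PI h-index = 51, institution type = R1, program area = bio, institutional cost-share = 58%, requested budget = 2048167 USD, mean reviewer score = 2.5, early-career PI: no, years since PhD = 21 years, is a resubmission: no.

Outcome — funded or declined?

Funded

Atomic conditions:
  program area = physics: bio == physics is false
  PI h-index ≤ 31: 51 ≤ 31 is false
  mean reviewer score < 3.8: 2.5 < 3.8 is true
  requested budget ≤ 447077 USD: 2048167 ≤ 447077 is false
  years since PhD ≤ 16 years: 21 ≤ 16 is false
  is a resubmission: no → false
  project duration between 36 months and 64 months: 18 in [36, 64] is false
  institutional cost-share ≥ 23%: 58 ≥ 23 is true
  institution type ∈ {PUI, R1, R2, national-lab}: R1 is in the set → true
  support letters > 0: 1 > 0 is true
  NOT early-career PI: no → true
  IRB approval obtained: yes → true
  NOT is a resubmission: no → true
  years since PhD < 39 years: 21 < 39 is true
  support letters ≥ 4: 1 ≥ 4 is false
  program area ∈ {bio, cs, math, social}: bio is in the set → true
  mean reviewer score ≥ 1.2: 2.5 ≥ 1.2 is true
Combine:
[1.2] false → true (antecedent false ⇒ implication holds) = true
[1.3] false OR false = false
[1] false AND true AND false = false
[2.1] exactly-one(false, false) = false
[2.2] true → true = true
[2.3.1.1] exactly-one(true, true) = false
[2.3.1] NOT false = true
[2.3] NOT true = false
[2] false OR true OR false = true
[3.1] true OR true = true
[3.2.1] true OR false = true
[3.2] NOT true = false
[3.3] true → true = true
[3] true OR false OR true = true
[root] false OR true OR true = true
Overall: true → funded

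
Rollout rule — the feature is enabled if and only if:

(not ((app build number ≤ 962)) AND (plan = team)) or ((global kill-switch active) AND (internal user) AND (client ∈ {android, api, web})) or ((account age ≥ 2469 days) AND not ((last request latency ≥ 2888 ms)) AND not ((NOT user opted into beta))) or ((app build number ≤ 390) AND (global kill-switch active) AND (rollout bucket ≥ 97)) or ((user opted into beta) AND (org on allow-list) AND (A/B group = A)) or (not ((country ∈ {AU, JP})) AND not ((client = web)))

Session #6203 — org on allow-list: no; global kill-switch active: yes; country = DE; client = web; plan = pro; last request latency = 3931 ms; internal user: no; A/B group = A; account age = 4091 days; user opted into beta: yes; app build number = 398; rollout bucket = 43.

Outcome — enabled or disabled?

Disabled

Atomic conditions:
  app build number ≤ 962: 398 ≤ 962 is true
  plan = team: pro == team is false
  global kill-switch active: yes → true
  internal user: no → false
  client ∈ {android, api, web}: web is in the set → true
  account age ≥ 2469 days: 4091 ≥ 2469 is true
  last request latency ≥ 2888 ms: 3931 ≥ 2888 is true
  NOT user opted into beta: yes → false
  app build number ≤ 390: 398 ≤ 390 is false
  rollout bucket ≥ 97: 43 ≥ 97 is false
  user opted into beta: yes → true
  org on allow-list: no → false
  A/B group = A: A == A is true
  country ∈ {AU, JP}: DE is not in the set → false
  client = web: web == web is true
Combine:
[1.1] NOT true = false
[1] false AND false = false
[2] true AND false AND true = false
[3.2] NOT true = false
[3.3] NOT false = true
[3] true AND false AND true = false
[4] false AND true AND false = false
[5] true AND false AND true = false
[6.1] NOT false = true
[6.2] NOT true = false
[6] true AND false = false
[root] false OR false OR false OR false OR false OR false = false
Overall: false → disabled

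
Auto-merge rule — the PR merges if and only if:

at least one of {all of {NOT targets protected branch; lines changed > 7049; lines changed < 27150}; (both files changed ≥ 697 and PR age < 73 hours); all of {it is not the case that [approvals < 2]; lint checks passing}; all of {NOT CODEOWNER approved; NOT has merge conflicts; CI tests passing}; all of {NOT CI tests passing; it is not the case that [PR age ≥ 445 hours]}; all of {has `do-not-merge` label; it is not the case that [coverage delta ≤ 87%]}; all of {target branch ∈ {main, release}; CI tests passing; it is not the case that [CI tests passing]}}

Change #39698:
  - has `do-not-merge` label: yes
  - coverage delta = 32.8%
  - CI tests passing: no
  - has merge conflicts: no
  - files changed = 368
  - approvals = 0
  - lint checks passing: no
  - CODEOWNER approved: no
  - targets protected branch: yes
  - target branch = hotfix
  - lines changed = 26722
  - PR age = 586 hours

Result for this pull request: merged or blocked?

Atomic conditions:
  NOT targets protected branch: yes → false
  lines changed > 7049: 26722 > 7049 is true
  lines changed < 27150: 26722 < 27150 is true
  files changed ≥ 697: 368 ≥ 697 is false
  PR age < 73 hours: 586 < 73 is false
  approvals < 2: 0 < 2 is true
  lint checks passing: no → false
  NOT CODEOWNER approved: no → true
  NOT has merge conflicts: no → true
  CI tests passing: no → false
  NOT CI tests passing: no → true
  PR age ≥ 445 hours: 586 ≥ 445 is true
  has `do-not-merge` label: yes → true
  coverage delta ≤ 87%: 32.8 ≤ 87 is true
  target branch ∈ {main, release}: hotfix is not in the set → false
Combine:
[1] false AND true AND true = false
[2] false AND false = false
[3.1] NOT true = false
[3] false AND false = false
[4] true AND true AND false = false
[5.2] NOT true = false
[5] true AND false = false
[6.2] NOT true = false
[6] true AND false = false
[7.3] NOT false = true
[7] false AND false AND true = false
[root] false OR false OR false OR false OR false OR false OR false = false
Overall: false → blocked

Blocked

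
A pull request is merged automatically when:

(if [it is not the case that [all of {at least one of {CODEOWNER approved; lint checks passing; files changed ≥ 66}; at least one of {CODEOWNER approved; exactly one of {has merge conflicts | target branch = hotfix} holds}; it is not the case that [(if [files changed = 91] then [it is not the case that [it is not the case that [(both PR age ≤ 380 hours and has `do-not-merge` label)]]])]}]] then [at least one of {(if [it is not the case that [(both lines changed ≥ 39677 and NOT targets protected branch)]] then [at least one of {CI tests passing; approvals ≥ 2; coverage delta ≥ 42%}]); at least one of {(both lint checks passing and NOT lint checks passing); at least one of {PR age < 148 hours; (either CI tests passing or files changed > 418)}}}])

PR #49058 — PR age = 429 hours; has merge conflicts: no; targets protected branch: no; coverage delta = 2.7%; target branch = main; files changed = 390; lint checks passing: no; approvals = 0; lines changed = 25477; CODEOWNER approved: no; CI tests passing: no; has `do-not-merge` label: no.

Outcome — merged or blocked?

Blocked

Atomic conditions:
  CODEOWNER approved: no → false
  lint checks passing: no → false
  files changed ≥ 66: 390 ≥ 66 is true
  has merge conflicts: no → false
  target branch = hotfix: main == hotfix is false
  files changed = 91: 390 == 91 is false
  PR age ≤ 380 hours: 429 ≤ 380 is false
  has `do-not-merge` label: no → false
  lines changed ≥ 39677: 25477 ≥ 39677 is false
  NOT targets protected branch: no → true
  CI tests passing: no → false
  approvals ≥ 2: 0 ≥ 2 is false
  coverage delta ≥ 42%: 2.7 ≥ 42 is false
  NOT lint checks passing: no → true
  PR age < 148 hours: 429 < 148 is false
  files changed > 418: 390 > 418 is false
Combine:
[1.1.1] false OR false OR true = true
[1.1.2.2] exactly-one(false, false) = false
[1.1.2] false OR false = false
[1.1.3.1.2.1.1] false AND false = false
[1.1.3.1.2.1] NOT false = true
[1.1.3.1.2] NOT true = false
[1.1.3.1] false → false (antecedent false ⇒ implication holds) = true
[1.1.3] NOT true = false
[1.1] true AND false AND false = false
[1] NOT false = true
[2.1.1.1] false AND true = false
[2.1.1] NOT false = true
[2.1.2] false OR false OR false = false
[2.1] true → false = false
[2.2.1] false AND true = false
[2.2.2.2] false OR false = false
[2.2.2] false OR false = false
[2.2] false OR false = false
[2] false OR false = false
[root] true → false = false
Overall: false → blocked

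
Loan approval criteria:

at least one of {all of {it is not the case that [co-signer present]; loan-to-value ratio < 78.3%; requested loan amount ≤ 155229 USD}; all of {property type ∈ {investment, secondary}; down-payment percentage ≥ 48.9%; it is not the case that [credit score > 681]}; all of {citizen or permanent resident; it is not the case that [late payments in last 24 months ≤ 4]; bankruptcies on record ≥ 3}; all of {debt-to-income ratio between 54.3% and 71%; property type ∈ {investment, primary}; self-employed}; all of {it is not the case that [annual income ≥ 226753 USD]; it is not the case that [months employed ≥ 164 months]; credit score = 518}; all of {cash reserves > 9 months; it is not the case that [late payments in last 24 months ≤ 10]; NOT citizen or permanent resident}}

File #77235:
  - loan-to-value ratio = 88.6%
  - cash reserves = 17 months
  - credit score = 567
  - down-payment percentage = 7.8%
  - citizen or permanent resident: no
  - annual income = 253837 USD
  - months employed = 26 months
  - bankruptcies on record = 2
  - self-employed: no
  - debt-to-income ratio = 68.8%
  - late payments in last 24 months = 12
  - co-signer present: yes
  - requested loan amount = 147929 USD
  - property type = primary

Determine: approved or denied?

Approved

Atomic conditions:
  co-signer present: yes → true
  loan-to-value ratio < 78.3%: 88.6 < 78.3 is false
  requested loan amount ≤ 155229 USD: 147929 ≤ 155229 is true
  property type ∈ {investment, secondary}: primary is not in the set → false
  down-payment percentage ≥ 48.9%: 7.8 ≥ 48.9 is false
  credit score > 681: 567 > 681 is false
  citizen or permanent resident: no → false
  late payments in last 24 months ≤ 4: 12 ≤ 4 is false
  bankruptcies on record ≥ 3: 2 ≥ 3 is false
  debt-to-income ratio between 54.3% and 71%: 68.8 in [54.3, 71] is true
  property type ∈ {investment, primary}: primary is in the set → true
  self-employed: no → false
  annual income ≥ 226753 USD: 253837 ≥ 226753 is true
  months employed ≥ 164 months: 26 ≥ 164 is false
  credit score = 518: 567 == 518 is false
  cash reserves > 9 months: 17 > 9 is true
  late payments in last 24 months ≤ 10: 12 ≤ 10 is false
  NOT citizen or permanent resident: no → true
Combine:
[1.1] NOT true = false
[1] false AND false AND true = false
[2.3] NOT false = true
[2] false AND false AND true = false
[3.2] NOT false = true
[3] false AND true AND false = false
[4] true AND true AND false = false
[5.1] NOT true = false
[5.2] NOT false = true
[5] false AND true AND false = false
[6.2] NOT false = true
[6] true AND true AND true = true
[root] false OR false OR false OR false OR false OR true = true
Overall: true → approved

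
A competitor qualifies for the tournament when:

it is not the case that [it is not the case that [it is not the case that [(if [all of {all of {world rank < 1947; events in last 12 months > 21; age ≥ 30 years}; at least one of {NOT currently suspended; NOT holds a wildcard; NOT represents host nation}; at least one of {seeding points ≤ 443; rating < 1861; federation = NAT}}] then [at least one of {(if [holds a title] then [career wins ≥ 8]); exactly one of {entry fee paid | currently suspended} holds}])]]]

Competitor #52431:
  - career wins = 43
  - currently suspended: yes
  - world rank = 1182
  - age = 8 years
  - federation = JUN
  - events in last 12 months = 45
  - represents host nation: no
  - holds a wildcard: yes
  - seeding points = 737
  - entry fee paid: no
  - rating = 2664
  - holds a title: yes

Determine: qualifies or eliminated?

Atomic conditions:
  world rank < 1947: 1182 < 1947 is true
  events in last 12 months > 21: 45 > 21 is true
  age ≥ 30 years: 8 ≥ 30 is false
  NOT currently suspended: yes → false
  NOT holds a wildcard: yes → false
  NOT represents host nation: no → true
  seeding points ≤ 443: 737 ≤ 443 is false
  rating < 1861: 2664 < 1861 is false
  federation = NAT: JUN == NAT is false
  holds a title: yes → true
  career wins ≥ 8: 43 ≥ 8 is true
  entry fee paid: no → false
  currently suspended: yes → true
Combine:
[1.1.1.1.1] true AND true AND false = false
[1.1.1.1.2] false OR false OR true = true
[1.1.1.1.3] false OR false OR false = false
[1.1.1.1] false AND true AND false = false
[1.1.1.2.1] true → true = true
[1.1.1.2.2] exactly-one(false, true) = true
[1.1.1.2] true OR true = true
[1.1.1] false → true (antecedent false ⇒ implication holds) = true
[1.1] NOT true = false
[1] NOT false = true
[root] NOT true = false
Overall: false → eliminated

Eliminated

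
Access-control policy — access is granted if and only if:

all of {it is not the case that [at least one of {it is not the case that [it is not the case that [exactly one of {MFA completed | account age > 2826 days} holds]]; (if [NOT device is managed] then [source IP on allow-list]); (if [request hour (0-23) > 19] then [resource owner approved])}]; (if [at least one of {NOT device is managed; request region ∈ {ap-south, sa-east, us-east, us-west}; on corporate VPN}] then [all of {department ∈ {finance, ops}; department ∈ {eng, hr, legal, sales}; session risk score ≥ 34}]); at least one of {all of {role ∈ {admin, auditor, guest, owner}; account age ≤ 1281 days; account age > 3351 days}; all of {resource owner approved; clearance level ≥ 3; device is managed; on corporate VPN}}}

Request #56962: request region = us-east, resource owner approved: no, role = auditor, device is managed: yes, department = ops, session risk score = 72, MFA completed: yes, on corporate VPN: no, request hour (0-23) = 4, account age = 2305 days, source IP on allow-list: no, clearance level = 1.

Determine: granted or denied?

Atomic conditions:
  MFA completed: yes → true
  account age > 2826 days: 2305 > 2826 is false
  NOT device is managed: yes → false
  source IP on allow-list: no → false
  request hour (0-23) > 19: 4 > 19 is false
  resource owner approved: no → false
  request region ∈ {ap-south, sa-east, us-east, us-west}: us-east is in the set → true
  on corporate VPN: no → false
  department ∈ {finance, ops}: ops is in the set → true
  department ∈ {eng, hr, legal, sales}: ops is not in the set → false
  session risk score ≥ 34: 72 ≥ 34 is true
  role ∈ {admin, auditor, guest, owner}: auditor is in the set → true
  account age ≤ 1281 days: 2305 ≤ 1281 is false
  account age > 3351 days: 2305 > 3351 is false
  clearance level ≥ 3: 1 ≥ 3 is false
  device is managed: yes → true
Combine:
[1.1.1.1.1] exactly-one(true, false) = true
[1.1.1.1] NOT true = false
[1.1.1] NOT false = true
[1.1.2] false → false (antecedent false ⇒ implication holds) = true
[1.1.3] false → false (antecedent false ⇒ implication holds) = true
[1.1] true OR true OR true = true
[1] NOT true = false
[2.1] false OR true OR false = true
[2.2] true AND false AND true = false
[2] true → false = false
[3.1] true AND false AND false = false
[3.2] false AND false AND true AND false = false
[3] false OR false = false
[root] false AND false AND false = false
Overall: false → denied

Denied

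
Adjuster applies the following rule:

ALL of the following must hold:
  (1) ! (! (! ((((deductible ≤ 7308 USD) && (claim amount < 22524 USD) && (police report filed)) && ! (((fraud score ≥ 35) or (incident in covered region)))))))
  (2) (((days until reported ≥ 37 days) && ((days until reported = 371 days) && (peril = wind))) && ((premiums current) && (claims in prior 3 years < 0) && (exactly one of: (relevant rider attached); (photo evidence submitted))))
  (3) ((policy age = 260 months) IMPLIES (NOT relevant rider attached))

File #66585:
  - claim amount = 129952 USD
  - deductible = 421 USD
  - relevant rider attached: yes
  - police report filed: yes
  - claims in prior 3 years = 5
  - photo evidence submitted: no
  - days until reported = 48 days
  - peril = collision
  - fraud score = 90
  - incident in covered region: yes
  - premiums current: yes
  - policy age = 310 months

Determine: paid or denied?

Denied

Atomic conditions:
  deductible ≤ 7308 USD: 421 ≤ 7308 is true
  claim amount < 22524 USD: 129952 < 22524 is false
  police report filed: yes → true
  fraud score ≥ 35: 90 ≥ 35 is true
  incident in covered region: yes → true
  days until reported ≥ 37 days: 48 ≥ 37 is true
  days until reported = 371 days: 48 == 371 is false
  peril = wind: collision == wind is false
  premiums current: yes → true
  claims in prior 3 years < 0: 5 < 0 is false
  relevant rider attached: yes → true
  photo evidence submitted: no → false
  policy age = 260 months: 310 == 260 is false
  NOT relevant rider attached: yes → false
Combine:
[1.1.1.1.1] true AND false AND true = false
[1.1.1.1.2.1] true OR true = true
[1.1.1.1.2] NOT true = false
[1.1.1.1] false AND false = false
[1.1.1] NOT false = true
[1.1] NOT true = false
[1] NOT false = true
[2.1.2] false AND false = false
[2.1] true AND false = false
[2.2.3] exactly-one(true, false) = true
[2.2] true AND false AND true = false
[2] false AND false = false
[3] false → false (antecedent false ⇒ implication holds) = true
[root] true AND false AND true = false
Overall: false → denied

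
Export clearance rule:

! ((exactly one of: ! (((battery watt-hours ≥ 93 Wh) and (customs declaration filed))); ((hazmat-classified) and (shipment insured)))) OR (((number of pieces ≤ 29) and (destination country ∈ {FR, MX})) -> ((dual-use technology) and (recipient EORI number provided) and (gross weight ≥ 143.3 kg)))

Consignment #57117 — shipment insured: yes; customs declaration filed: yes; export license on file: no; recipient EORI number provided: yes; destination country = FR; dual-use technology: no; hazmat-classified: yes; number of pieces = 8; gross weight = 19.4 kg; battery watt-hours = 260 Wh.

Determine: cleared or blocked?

Atomic conditions:
  battery watt-hours ≥ 93 Wh: 260 ≥ 93 is true
  customs declaration filed: yes → true
  hazmat-classified: yes → true
  shipment insured: yes → true
  number of pieces ≤ 29: 8 ≤ 29 is true
  destination country ∈ {FR, MX}: FR is in the set → true
  dual-use technology: no → false
  recipient EORI number provided: yes → true
  gross weight ≥ 143.3 kg: 19.4 ≥ 143.3 is false
Combine:
[1.1.1.1] true AND true = true
[1.1.1] NOT true = false
[1.1.2] true AND true = true
[1.1] exactly-one(false, true) = true
[1] NOT true = false
[2.1] true AND true = true
[2.2] false AND true AND false = false
[2] true → false = false
[root] false OR false = false
Overall: false → blocked

Blocked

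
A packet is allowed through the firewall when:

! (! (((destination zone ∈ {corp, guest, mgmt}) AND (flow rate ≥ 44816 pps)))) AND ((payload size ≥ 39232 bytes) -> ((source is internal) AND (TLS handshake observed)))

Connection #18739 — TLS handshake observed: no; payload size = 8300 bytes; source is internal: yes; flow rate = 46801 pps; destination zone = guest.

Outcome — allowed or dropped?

Allowed

Atomic conditions:
  destination zone ∈ {corp, guest, mgmt}: guest is in the set → true
  flow rate ≥ 44816 pps: 46801 ≥ 44816 is true
  payload size ≥ 39232 bytes: 8300 ≥ 39232 is false
  source is internal: yes → true
  TLS handshake observed: no → false
Combine:
[1.1.1] true AND true = true
[1.1] NOT true = false
[1] NOT false = true
[2.2] true AND false = false
[2] false → false (antecedent false ⇒ implication holds) = true
[root] true AND true = true
Overall: true → allowed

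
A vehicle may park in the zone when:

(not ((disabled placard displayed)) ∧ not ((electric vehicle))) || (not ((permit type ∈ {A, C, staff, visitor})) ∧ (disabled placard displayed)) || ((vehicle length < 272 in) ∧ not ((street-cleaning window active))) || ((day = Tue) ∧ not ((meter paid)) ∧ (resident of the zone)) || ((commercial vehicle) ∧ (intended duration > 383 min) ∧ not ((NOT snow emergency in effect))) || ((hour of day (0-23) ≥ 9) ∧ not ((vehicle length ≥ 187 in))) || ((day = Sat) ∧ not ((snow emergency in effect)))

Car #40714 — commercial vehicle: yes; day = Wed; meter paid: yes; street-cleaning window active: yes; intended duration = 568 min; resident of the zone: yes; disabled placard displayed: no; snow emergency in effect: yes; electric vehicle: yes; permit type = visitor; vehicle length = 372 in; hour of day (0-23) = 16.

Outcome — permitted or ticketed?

Atomic conditions:
  disabled placard displayed: no → false
  electric vehicle: yes → true
  permit type ∈ {A, C, staff, visitor}: visitor is in the set → true
  vehicle length < 272 in: 372 < 272 is false
  street-cleaning window active: yes → true
  day = Tue: Wed == Tue is false
  meter paid: yes → true
  resident of the zone: yes → true
  commercial vehicle: yes → true
  intended duration > 383 min: 568 > 383 is true
  NOT snow emergency in effect: yes → false
  hour of day (0-23) ≥ 9: 16 ≥ 9 is true
  vehicle length ≥ 187 in: 372 ≥ 187 is true
  day = Sat: Wed == Sat is false
  snow emergency in effect: yes → true
Combine:
[1.1] NOT false = true
[1.2] NOT true = false
[1] true AND false = false
[2.1] NOT true = false
[2] false AND false = false
[3.2] NOT true = false
[3] false AND false = false
[4.2] NOT true = false
[4] false AND false AND true = false
[5.3] NOT false = true
[5] true AND true AND true = true
[6.2] NOT true = false
[6] true AND false = false
[7.2] NOT true = false
[7] false AND false = false
[root] false OR false OR false OR false OR true OR false OR false = true
Overall: true → permitted

Permitted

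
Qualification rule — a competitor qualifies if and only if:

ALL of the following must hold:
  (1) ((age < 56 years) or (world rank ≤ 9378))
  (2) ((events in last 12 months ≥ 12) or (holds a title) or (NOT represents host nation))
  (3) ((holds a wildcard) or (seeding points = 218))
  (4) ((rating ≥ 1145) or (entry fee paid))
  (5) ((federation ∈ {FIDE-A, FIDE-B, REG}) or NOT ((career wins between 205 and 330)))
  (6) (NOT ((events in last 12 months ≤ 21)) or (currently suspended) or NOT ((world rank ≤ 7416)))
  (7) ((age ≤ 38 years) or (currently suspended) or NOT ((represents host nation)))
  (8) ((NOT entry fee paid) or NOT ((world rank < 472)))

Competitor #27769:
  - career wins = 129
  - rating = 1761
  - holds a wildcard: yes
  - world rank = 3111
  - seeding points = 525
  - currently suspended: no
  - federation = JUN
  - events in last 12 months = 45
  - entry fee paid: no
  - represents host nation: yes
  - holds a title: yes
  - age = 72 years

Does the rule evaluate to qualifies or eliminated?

Eliminated

Atomic conditions:
  age < 56 years: 72 < 56 is false
  world rank ≤ 9378: 3111 ≤ 9378 is true
  events in last 12 months ≥ 12: 45 ≥ 12 is true
  holds a title: yes → true
  NOT represents host nation: yes → false
  holds a wildcard: yes → true
  seeding points = 218: 525 == 218 is false
  rating ≥ 1145: 1761 ≥ 1145 is true
  entry fee paid: no → false
  federation ∈ {FIDE-A, FIDE-B, REG}: JUN is not in the set → false
  career wins between 205 and 330: 129 in [205, 330] is false
  events in last 12 months ≤ 21: 45 ≤ 21 is false
  currently suspended: no → false
  world rank ≤ 7416: 3111 ≤ 7416 is true
  age ≤ 38 years: 72 ≤ 38 is false
  represents host nation: yes → true
  NOT entry fee paid: no → true
  world rank < 472: 3111 < 472 is false
Combine:
[1] false OR true = true
[2] true OR true OR false = true
[3] true OR false = true
[4] true OR false = true
[5.2] NOT false = true
[5] false OR true = true
[6.1] NOT false = true
[6.3] NOT true = false
[6] true OR false OR false = true
[7.3] NOT true = false
[7] false OR false OR false = false
[8.2] NOT false = true
[8] true OR true = true
[root] true AND true AND true AND true AND true AND true AND false AND true = false
Overall: false → eliminated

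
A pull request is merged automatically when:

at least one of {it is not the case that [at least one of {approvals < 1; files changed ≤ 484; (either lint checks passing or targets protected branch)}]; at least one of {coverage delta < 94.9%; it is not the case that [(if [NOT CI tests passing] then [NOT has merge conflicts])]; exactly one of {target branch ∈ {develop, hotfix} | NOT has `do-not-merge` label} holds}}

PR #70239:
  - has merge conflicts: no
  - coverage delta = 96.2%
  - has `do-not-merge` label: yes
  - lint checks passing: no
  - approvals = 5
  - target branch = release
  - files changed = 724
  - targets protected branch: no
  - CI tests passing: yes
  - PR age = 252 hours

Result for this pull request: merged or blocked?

Merged

Atomic conditions:
  approvals < 1: 5 < 1 is false
  files changed ≤ 484: 724 ≤ 484 is false
  lint checks passing: no → false
  targets protected branch: no → false
  coverage delta < 94.9%: 96.2 < 94.9 is false
  NOT CI tests passing: yes → false
  NOT has merge conflicts: no → true
  target branch ∈ {develop, hotfix}: release is not in the set → false
  NOT has `do-not-merge` label: yes → false
Combine:
[1.1.3] false OR false = false
[1.1] false OR false OR false = false
[1] NOT false = true
[2.2.1] false → true (antecedent false ⇒ implication holds) = true
[2.2] NOT true = false
[2.3] exactly-one(false, false) = false
[2] false OR false OR false = false
[root] true OR false = true
Overall: true → merged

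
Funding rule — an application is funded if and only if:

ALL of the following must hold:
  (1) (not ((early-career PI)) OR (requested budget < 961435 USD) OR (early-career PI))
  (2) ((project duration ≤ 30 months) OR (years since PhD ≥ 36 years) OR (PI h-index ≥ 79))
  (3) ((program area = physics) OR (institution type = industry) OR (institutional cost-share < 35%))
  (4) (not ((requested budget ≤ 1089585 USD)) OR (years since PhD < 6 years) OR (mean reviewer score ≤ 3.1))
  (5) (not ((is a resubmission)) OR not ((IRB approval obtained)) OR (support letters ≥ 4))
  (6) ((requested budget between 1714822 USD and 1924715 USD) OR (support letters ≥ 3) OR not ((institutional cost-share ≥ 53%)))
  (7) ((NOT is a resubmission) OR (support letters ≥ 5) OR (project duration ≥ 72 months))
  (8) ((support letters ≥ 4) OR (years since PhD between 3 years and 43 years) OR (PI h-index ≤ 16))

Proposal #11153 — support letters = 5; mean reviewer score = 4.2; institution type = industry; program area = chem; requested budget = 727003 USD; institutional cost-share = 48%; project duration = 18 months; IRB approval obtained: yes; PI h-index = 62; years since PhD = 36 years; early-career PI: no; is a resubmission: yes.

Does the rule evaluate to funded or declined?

Atomic conditions:
  early-career PI: no → false
  requested budget < 961435 USD: 727003 < 961435 is true
  project duration ≤ 30 months: 18 ≤ 30 is true
  years since PhD ≥ 36 years: 36 ≥ 36 is true
  PI h-index ≥ 79: 62 ≥ 79 is false
  program area = physics: chem == physics is false
  institution type = industry: industry == industry is true
  institutional cost-share < 35%: 48 < 35 is false
  requested budget ≤ 1089585 USD: 727003 ≤ 1089585 is true
  years since PhD < 6 years: 36 < 6 is false
  mean reviewer score ≤ 3.1: 4.2 ≤ 3.1 is false
  is a resubmission: yes → true
  IRB approval obtained: yes → true
  support letters ≥ 4: 5 ≥ 4 is true
  requested budget between 1714822 USD and 1924715 USD: 727003 in [1714822, 1924715] is false
  support letters ≥ 3: 5 ≥ 3 is true
  institutional cost-share ≥ 53%: 48 ≥ 53 is false
  NOT is a resubmission: yes → false
  support letters ≥ 5: 5 ≥ 5 is true
  project duration ≥ 72 months: 18 ≥ 72 is false
  years since PhD between 3 years and 43 years: 36 in [3, 43] is true
  PI h-index ≤ 16: 62 ≤ 16 is false
Combine:
[1.1] NOT false = true
[1] true OR true OR false = true
[2] true OR true OR false = true
[3] false OR true OR false = true
[4.1] NOT true = false
[4] false OR false OR false = false
[5.1] NOT true = false
[5.2] NOT true = false
[5] false OR false OR true = true
[6.3] NOT false = true
[6] false OR true OR true = true
[7] false OR true OR false = true
[8] true OR true OR false = true
[root] true AND true AND true AND false AND true AND true AND true AND true = false
Overall: false → declined

Declined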